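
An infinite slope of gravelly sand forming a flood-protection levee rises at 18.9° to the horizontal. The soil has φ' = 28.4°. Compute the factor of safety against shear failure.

FS = 1.58

For a dry cohesionless infinite slope the factor of safety is FS = tanφ' / tanβ.
FS = tan28.4° / tan18.9° = 0.5407 / 0.3424 = 1.579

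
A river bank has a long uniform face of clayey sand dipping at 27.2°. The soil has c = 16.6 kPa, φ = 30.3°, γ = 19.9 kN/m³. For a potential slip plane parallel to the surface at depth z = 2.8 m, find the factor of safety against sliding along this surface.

For an infinite slope with a slip plane parallel to the surface (no pore pressure): FS = [c + γz cos²β tanφ] / [γz sinβ cosβ].
γz = 19.9·2.8 = 55.72 kN/m²
Numerator = 16.6 + 55.72·cos²27.2°·tan30.3° = 16.6 + 55.72·0.7911·0.5844 = 42.357 kPa
Denominator = 55.72·sin27.2°·cos27.2° = 55.72·0.4571·0.8894 = 22.653 kPa
FS = 42.357 / 22.653 = 1.870

FS = 1.87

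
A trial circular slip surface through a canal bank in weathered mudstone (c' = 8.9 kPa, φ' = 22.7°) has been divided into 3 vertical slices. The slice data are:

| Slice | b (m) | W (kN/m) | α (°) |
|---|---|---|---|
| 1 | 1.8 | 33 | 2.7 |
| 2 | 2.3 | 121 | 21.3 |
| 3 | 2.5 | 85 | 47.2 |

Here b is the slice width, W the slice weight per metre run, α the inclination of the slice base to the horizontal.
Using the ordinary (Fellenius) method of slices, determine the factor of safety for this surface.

FS = 1.44

Ordinary method of slices: FS = Σ[c'·Δl_i + (W_i cosα_i)·tanφ'] / Σ W_i sinα_i, with Δl_i = b_i / cosα_i.
Slice 1: Δl = 1.8/cos2.7° = 1.802 m; N'_1 = 33·cos2.7° = 33.0; c'Δl = 16.04; W sinα = 1.6
Slice 2: Δl = 2.3/cos21.3° = 2.469 m; N'_2 = 121·cos21.3° = 112.7; c'Δl = 21.97; W sinα = 44.0
Slice 3: Δl = 2.5/cos47.2° = 3.679 m; N'_3 = 85·cos47.2° = 57.8; c'Δl = 32.75; W sinα = 62.4
Σc'Δl = 70.8 kN/m; ΣN' = 203.5 kN/m; ΣW sinα = 107.9 kN/m
Resisting = 70.8 + 203.5·tan22.7° = 70.8 + 85.1 = 155.9 kN/m
FS = 155.9 / 107.9 = 1.445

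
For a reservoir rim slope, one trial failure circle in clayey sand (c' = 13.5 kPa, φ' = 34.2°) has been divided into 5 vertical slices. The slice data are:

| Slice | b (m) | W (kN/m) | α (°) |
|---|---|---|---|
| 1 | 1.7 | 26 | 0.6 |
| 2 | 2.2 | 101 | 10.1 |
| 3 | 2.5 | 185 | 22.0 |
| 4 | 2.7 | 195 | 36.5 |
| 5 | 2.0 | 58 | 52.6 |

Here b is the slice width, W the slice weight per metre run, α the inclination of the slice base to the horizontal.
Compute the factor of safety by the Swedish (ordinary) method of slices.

Ordinary method of slices: FS = Σ[c'·Δl_i + (W_i cosα_i)·tanφ'] / Σ W_i sinα_i, with Δl_i = b_i / cosα_i.
Slice 1: Δl = 1.7/cos0.6° = 1.700 m; N'_1 = 26·cos0.6° = 26.0; c'Δl = 22.95; W sinα = 0.3
Slice 2: Δl = 2.2/cos10.1° = 2.235 m; N'_2 = 101·cos10.1° = 99.4; c'Δl = 30.17; W sinα = 17.7
Slice 3: Δl = 2.5/cos22.0° = 2.696 m; N'_3 = 185·cos22.0° = 171.5; c'Δl = 36.40; W sinα = 69.3
Slice 4: Δl = 2.7/cos36.5° = 3.359 m; N'_4 = 195·cos36.5° = 156.8; c'Δl = 45.34; W sinα = 116.0
Slice 5: Δl = 2.0/cos52.6° = 3.293 m; N'_5 = 58·cos52.6° = 35.2; c'Δl = 44.45; W sinα = 46.1
Σc'Δl = 179.3 kN/m; ΣN' = 488.9 kN/m; ΣW sinα = 249.4 kN/m
Resisting = 179.3 + 488.9·tan34.2° = 179.3 + 332.3 = 511.6 kN/m
FS = 511.6 / 249.4 = 2.052

FS = 2.05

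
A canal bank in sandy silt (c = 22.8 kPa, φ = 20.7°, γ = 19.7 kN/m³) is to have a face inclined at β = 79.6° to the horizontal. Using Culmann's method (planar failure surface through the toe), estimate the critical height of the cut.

Culmann's analysis gives the critical failure plane at α_cr = (β + φ)/2 = (79.6 + 20.7)/2 = 50.1°, and the critical height
H_c = (4c/γ) · sinβ cosφ / [1 − cos(β − φ)]
    = (4·22.8/19.7) · sin79.6°·cos20.7° / [1 − cos(58.9°)]
    = 4.629 · 0.9836·0.9354 / [1 − 0.5165]
    = 4.629 · 0.9201 / 0.4835
    = 8.81 m

H_c = 8.81 m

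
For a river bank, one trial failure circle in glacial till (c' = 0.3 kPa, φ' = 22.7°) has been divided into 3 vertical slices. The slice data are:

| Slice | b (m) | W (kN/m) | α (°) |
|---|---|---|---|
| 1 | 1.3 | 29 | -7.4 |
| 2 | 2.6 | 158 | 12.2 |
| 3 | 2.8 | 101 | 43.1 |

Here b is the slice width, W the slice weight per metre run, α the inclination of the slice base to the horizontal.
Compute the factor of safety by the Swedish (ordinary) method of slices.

FS = 1.11

Ordinary method of slices: FS = Σ[c'·Δl_i + (W_i cosα_i)·tanφ'] / Σ W_i sinα_i, with Δl_i = b_i / cosα_i.
Slice 1: Δl = 1.3/cos(-7.4°) = 1.311 m; N'_1 = 29·cos(-7.4°) = 28.8; c'Δl = 0.39; W sinα = -3.7
Slice 2: Δl = 2.6/cos12.2° = 2.660 m; N'_2 = 158·cos12.2° = 154.4; c'Δl = 0.80; W sinα = 33.4
Slice 3: Δl = 2.8/cos43.1° = 3.835 m; N'_3 = 101·cos43.1° = 73.7; c'Δl = 1.15; W sinα = 69.0
Σc'Δl = 2.3 kN/m; ΣN' = 256.9 kN/m; ΣW sinα = 98.7 kN/m
Resisting = 2.3 + 256.9·tan22.7° = 2.3 + 107.5 = 109.8 kN/m
FS = 109.8 / 98.7 = 1.113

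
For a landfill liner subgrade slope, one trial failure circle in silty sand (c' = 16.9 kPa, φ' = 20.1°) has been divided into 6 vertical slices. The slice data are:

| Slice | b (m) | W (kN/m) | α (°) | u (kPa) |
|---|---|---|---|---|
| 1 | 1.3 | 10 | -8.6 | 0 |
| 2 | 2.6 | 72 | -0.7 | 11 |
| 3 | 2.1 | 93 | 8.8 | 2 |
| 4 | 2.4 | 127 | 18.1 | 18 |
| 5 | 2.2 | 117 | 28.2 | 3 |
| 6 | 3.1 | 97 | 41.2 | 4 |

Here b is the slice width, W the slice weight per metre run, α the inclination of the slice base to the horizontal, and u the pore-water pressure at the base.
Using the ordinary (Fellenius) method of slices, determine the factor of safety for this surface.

Ordinary method of slices: FS = Σ[c'·Δl_i + (W_i cosα_i − u_i·Δl_i)·tanφ'] / Σ W_i sinα_i, with Δl_i = b_i / cosα_i.
Slice 1: Δl = 1.3/cos(-8.6°) = 1.315 m; N'_1 = 10·cos(-8.6°) − 0·1.315 = 9.9; c'Δl = 22.22; W sinα = -1.5
Slice 2: Δl = 2.6/cos(-0.7°) = 2.600 m; N'_2 = 72·cos(-0.7°) − 11·2.600 = 43.4; c'Δl = 43.94; W sinα = -0.9
Slice 3: Δl = 2.1/cos8.8° = 2.125 m; N'_3 = 93·cos8.8° − 2·2.125 = 87.7; c'Δl = 35.91; W sinα = 14.2
Slice 4: Δl = 2.4/cos18.1° = 2.525 m; N'_4 = 127·cos18.1° − 18·2.525 = 75.3; c'Δl = 42.67; W sinα = 39.5
Slice 5: Δl = 2.2/cos28.2° = 2.496 m; N'_5 = 117·cos28.2° − 3·2.496 = 95.6; c'Δl = 42.19; W sinα = 55.3
Slice 6: Δl = 3.1/cos41.2° = 4.120 m; N'_6 = 97·cos41.2° − 4·4.120 = 56.5; c'Δl = 69.63; W sinα = 63.9
Σc'Δl = 256.6 kN/m; ΣN' = 368.3 kN/m; ΣW sinα = 170.5 kN/m
Resisting = 256.6 + 368.3·tan20.1° = 256.6 + 134.8 = 391.4 kN/m
FS = 391.4 / 170.5 = 2.295

FS = 2.30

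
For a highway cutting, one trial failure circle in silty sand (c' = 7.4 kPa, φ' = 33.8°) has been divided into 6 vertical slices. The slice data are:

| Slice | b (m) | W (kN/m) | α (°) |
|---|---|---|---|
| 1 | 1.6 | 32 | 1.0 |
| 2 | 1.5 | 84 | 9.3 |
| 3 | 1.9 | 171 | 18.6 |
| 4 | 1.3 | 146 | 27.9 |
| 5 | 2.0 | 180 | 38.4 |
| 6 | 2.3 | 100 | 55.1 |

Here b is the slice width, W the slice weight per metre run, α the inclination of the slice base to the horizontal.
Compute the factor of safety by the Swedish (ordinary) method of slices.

FS = 1.52

Ordinary method of slices: FS = Σ[c'·Δl_i + (W_i cosα_i)·tanφ'] / Σ W_i sinα_i, with Δl_i = b_i / cosα_i.
Slice 1: Δl = 1.6/cos1.0° = 1.600 m; N'_1 = 32·cos1.0° = 32.0; c'Δl = 11.84; W sinα = 0.6
Slice 2: Δl = 1.5/cos9.3° = 1.520 m; N'_2 = 84·cos9.3° = 82.9; c'Δl = 11.25; W sinα = 13.6
Slice 3: Δl = 1.9/cos18.6° = 2.005 m; N'_3 = 171·cos18.6° = 162.1; c'Δl = 14.83; W sinα = 54.5
Slice 4: Δl = 1.3/cos27.9° = 1.471 m; N'_4 = 146·cos27.9° = 129.0; c'Δl = 10.89; W sinα = 68.3
Slice 5: Δl = 2.0/cos38.4° = 2.552 m; N'_5 = 180·cos38.4° = 141.1; c'Δl = 18.88; W sinα = 111.8
Slice 6: Δl = 2.3/cos55.1° = 4.020 m; N'_6 = 100·cos55.1° = 57.2; c'Δl = 29.75; W sinα = 82.0
Σc'Δl = 97.4 kN/m; ΣN' = 604.3 kN/m; ΣW sinα = 330.8 kN/m
Resisting = 97.4 + 604.3·tan33.8° = 97.4 + 404.5 = 502.0 kN/m
FS = 502.0 / 330.8 = 1.517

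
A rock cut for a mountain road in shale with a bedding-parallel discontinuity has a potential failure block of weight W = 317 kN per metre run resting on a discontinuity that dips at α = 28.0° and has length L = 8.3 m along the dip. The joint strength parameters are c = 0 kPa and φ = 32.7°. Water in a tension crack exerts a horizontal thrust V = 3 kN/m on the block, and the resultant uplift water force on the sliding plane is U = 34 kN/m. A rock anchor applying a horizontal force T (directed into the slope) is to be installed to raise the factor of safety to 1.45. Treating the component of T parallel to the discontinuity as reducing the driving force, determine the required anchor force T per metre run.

T = 40 kN/m

Resolving forces along and normal to the sliding plane, with the horizontal anchor force T adding T·sinα to the effective normal force and T·cosα acting up the plane against the driving force:
FS = [cL + (W cosα − U − V sinα + T sinα) tanφ] / [W sinα + V cosα − T cosα]
Without the anchor: N' = 244.5 kN/m, driving T_d = 151.5 kN/m, resisting R = 0·8.3 + 244.5·tan32.7° = 157.0 kN/m, FS = 1.04.
Setting FS = 1.45 and solving for T:
1.45·(151.5 − T cos28.0°) = 157.0 + T sin28.0°·tan32.7°
T·(sin28.0°·tan32.7° + 1.45·cos28.0°) = 1.45·151.5 − 157.0
T·(0.4695·0.6420 + 1.45·0.8829) = 219.6 − 157.0 = 62.7
T·1.5817 = 62.7
T = 39.6 kN/m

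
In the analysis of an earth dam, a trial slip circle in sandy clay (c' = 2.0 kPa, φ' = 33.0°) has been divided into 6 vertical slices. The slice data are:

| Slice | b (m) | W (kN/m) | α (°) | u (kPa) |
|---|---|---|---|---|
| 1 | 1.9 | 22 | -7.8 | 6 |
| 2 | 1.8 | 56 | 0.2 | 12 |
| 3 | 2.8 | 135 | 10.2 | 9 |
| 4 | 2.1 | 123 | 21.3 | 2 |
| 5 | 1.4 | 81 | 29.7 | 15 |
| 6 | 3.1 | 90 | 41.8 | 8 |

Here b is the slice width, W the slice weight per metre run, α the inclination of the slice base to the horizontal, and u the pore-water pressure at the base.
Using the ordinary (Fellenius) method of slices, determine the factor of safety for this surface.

FS = 1.51

Ordinary method of slices: FS = Σ[c'·Δl_i + (W_i cosα_i − u_i·Δl_i)·tanφ'] / Σ W_i sinα_i, with Δl_i = b_i / cosα_i.
Slice 1: Δl = 1.9/cos(-7.8°) = 1.918 m; N'_1 = 22·cos(-7.8°) − 6·1.918 = 10.3; c'Δl = 3.84; W sinα = -3.0
Slice 2: Δl = 1.8/cos0.2° = 1.800 m; N'_2 = 56·cos0.2° − 12·1.800 = 34.4; c'Δl = 3.60; W sinα = 0.2
Slice 3: Δl = 2.8/cos10.2° = 2.845 m; N'_3 = 135·cos10.2° − 9·2.845 = 107.3; c'Δl = 5.69; W sinα = 23.9
Slice 4: Δl = 2.1/cos21.3° = 2.254 m; N'_4 = 123·cos21.3° − 2·2.254 = 110.1; c'Δl = 4.51; W sinα = 44.7
Slice 5: Δl = 1.4/cos29.7° = 1.612 m; N'_5 = 81·cos29.7° − 15·1.612 = 46.2; c'Δl = 3.22; W sinα = 40.1
Slice 6: Δl = 3.1/cos41.8° = 4.158 m; N'_6 = 90·cos41.8° − 8·4.158 = 33.8; c'Δl = 8.32; W sinα = 60.0
Σc'Δl = 29.2 kN/m; ΣN' = 342.1 kN/m; ΣW sinα = 165.9 kN/m
Resisting = 29.2 + 342.1·tan33.0° = 29.2 + 222.1 = 251.3 kN/m
FS = 251.3 / 165.9 = 1.515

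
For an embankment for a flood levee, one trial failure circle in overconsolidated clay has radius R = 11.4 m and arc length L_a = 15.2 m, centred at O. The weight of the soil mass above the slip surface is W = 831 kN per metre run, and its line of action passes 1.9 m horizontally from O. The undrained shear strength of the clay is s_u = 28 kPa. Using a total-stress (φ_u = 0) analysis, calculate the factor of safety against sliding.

FS = 3.07

Taking moments about the centre O, the resisting moment is provided by the undrained shear strength acting along the arc:
M_R = s_u·L_a·R = 28·15.20·11.4 = 4851.8 kN·m/m
M_D = W·d = 831·1.9 = 1578.9 kN·m/m
FS = M_R / M_D = 4851.8 / 1578.9 = 3.073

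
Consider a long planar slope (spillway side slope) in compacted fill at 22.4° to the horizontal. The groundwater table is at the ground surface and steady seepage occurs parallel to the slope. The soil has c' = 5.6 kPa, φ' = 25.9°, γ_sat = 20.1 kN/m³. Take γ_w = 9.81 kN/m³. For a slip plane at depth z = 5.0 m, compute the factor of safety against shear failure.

FS = 0.76

With seepage parallel to the slope and the water table at the surface, the effective normal stress on the slip plane uses the buoyant unit weight γ' = γ_sat − γ_w while the driving shear stress uses γ_sat:
FS = [c' + γ' z cos²β tanφ'] / [γ_sat z sinβ cosβ]
γ' = 20.1 − 9.81 = 10.29 kN/m³
Numerator = 5.6 + 10.29·5.0·cos²22.4°·tan25.9° = 5.6 + 10.29·5.0·0.8548·0.4856 = 26.955 kPa
Denominator = 20.1·5.0·sin22.4°·cos22.4° = 20.1·5.0·0.3811·0.9245 = 35.408 kPa
FS = 26.955 / 35.408 = 0.761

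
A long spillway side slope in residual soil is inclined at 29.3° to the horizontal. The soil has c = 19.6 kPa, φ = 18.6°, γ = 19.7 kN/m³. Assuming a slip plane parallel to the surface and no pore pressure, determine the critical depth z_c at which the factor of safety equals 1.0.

z_c = 5.82 m

Setting FS = 1.00 in FS = [c + γz cos²β tanφ] / [γz sinβ cosβ] and solving for z:
z = c / [γ cosβ (FS·sinβ − cosβ·tanφ)]
  = 19.6 / [19.7·cos29.3°·(1.00·sin29.3° − cos29.3°·tan18.6°)]
  = 19.6 / [19.7·0.8721·(1.00·0.4894 − 0.8721·0.3365)]
  = 19.6 / 3.3655 = 5.824 m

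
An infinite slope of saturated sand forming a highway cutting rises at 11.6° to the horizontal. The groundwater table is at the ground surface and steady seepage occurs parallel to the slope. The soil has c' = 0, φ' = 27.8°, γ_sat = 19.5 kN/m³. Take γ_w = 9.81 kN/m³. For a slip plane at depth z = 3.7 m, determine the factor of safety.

FS = 1.28

With seepage parallel to the slope and the water table at the surface, the effective normal stress on the slip plane uses the buoyant unit weight γ' = γ_sat − γ_w while the driving shear stress uses γ_sat:
FS = [c' + γ' z cos²β tanφ'] / [γ_sat z sinβ cosβ]
(For c' = 0 this reduces to FS = (γ'/γ_sat)·tanφ'/tanβ.)
γ' = 19.5 − 9.81 = 9.69 kN/m³
Numerator = 0.0 + 9.69·3.7·cos²11.6°·tan27.8° = 0.0 + 9.69·3.7·0.9596·0.5272 = 18.139 kPa
Denominator = 19.5·3.7·sin11.6°·cos11.6° = 19.5·3.7·0.2011·0.9796 = 14.211 kPa
FS = 18.139 / 14.211 = 1.276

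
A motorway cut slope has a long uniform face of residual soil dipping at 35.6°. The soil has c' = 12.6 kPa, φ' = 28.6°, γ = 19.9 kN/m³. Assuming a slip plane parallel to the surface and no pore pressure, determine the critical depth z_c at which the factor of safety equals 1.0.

Setting FS = 1.00 in FS = [c' + γz cos²β tanφ'] / [γz sinβ cosβ] and solving for z:
z = c' / [γ cosβ (FS·sinβ − cosβ·tanφ')]
  = 12.6 / [19.9·cos35.6°·(1.00·sin35.6° − cos35.6°·tan28.6°)]
  = 12.6 / [19.9·0.8131·(1.00·0.5821 − 0.8131·0.5452)]
  = 12.6 / 2.2460 = 5.610 m

z_c = 5.61 m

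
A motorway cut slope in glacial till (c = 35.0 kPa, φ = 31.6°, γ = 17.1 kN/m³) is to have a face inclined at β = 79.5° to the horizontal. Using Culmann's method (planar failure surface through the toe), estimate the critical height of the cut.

H_c = 20.80 m

Culmann's analysis gives the critical failure plane at α_cr = (β + φ)/2 = (79.5 + 31.6)/2 = 55.5°, and the critical height
H_c = (4c/γ) · sinβ cosφ / [1 − cos(β − φ)]
    = (4·35.0/17.1) · sin79.5°·cos31.6° / [1 − cos(47.9°)]
    = 8.187 · 0.9833·0.8517 / [1 − 0.6704]
    = 8.187 · 0.8375 / 0.3296
    = 20.80 m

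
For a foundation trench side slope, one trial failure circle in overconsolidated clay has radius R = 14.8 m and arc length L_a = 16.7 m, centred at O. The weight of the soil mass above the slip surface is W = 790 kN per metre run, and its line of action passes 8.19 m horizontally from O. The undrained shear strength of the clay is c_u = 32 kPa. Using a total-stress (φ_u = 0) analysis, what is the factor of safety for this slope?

Taking moments about the centre O, the resisting moment is provided by the undrained shear strength acting along the arc:
M_R = c_u·L_a·R = 32·16.70·14.8 = 7909.1 kN·m/m
M_D = W·d = 790·8.19 = 6470.1 kN·m/m
FS = M_R / M_D = 7909.1 / 6470.1 = 1.222

FS = 1.22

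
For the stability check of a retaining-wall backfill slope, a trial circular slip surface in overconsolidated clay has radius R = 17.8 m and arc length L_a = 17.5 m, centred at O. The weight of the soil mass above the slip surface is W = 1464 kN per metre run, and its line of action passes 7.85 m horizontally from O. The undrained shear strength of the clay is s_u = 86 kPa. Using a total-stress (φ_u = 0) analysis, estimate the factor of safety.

Taking moments about the centre O, the resisting moment is provided by the undrained shear strength acting along the arc:
M_R = s_u·L_a·R = 86·17.50·17.8 = 26789.0 kN·m/m
M_D = W·d = 1464·7.85 = 11492.4 kN·m/m
FS = M_R / M_D = 26789.0 / 11492.4 = 2.331

FS = 2.33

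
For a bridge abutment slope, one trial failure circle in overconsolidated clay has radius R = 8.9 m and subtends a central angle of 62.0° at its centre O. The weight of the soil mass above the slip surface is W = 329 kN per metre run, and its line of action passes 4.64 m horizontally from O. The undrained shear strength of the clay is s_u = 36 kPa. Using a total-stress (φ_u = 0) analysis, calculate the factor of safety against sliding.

FS = 2.02

Taking moments about the centre O, the resisting moment is provided by the undrained shear strength acting along the arc:
Arc length L_a = R·θ = 8.9·(62.0°·π/180) = 8.9·1.0821 = 9.63 m
M_R = s_u·L_a·R = 36·9.63·8.9 = 3085.7 kN·m/m
M_D = W·d = 329·4.64 = 1526.6 kN·m/m
FS = M_R / M_D = 3085.7 / 1526.6 = 2.021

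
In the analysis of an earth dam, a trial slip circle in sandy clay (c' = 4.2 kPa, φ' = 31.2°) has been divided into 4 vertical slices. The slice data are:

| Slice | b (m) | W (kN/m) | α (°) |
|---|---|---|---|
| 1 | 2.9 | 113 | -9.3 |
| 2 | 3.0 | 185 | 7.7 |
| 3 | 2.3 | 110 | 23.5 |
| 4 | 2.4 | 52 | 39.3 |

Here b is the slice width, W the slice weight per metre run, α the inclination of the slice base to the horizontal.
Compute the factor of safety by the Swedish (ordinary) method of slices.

FS = 3.75

Ordinary method of slices: FS = Σ[c'·Δl_i + (W_i cosα_i)·tanφ'] / Σ W_i sinα_i, with Δl_i = b_i / cosα_i.
Slice 1: Δl = 2.9/cos(-9.3°) = 2.939 m; N'_1 = 113·cos(-9.3°) = 111.5; c'Δl = 12.34; W sinα = -18.3
Slice 2: Δl = 3.0/cos7.7° = 3.027 m; N'_2 = 185·cos7.7° = 183.3; c'Δl = 12.71; W sinα = 24.8
Slice 3: Δl = 2.3/cos23.5° = 2.508 m; N'_3 = 110·cos23.5° = 100.9; c'Δl = 10.53; W sinα = 43.9
Slice 4: Δl = 2.4/cos39.3° = 3.101 m; N'_4 = 52·cos39.3° = 40.2; c'Δl = 13.03; W sinα = 32.9
Σc'Δl = 48.6 kN/m; ΣN' = 436.0 kN/m; ΣW sinα = 83.3 kN/m
Resisting = 48.6 + 436.0·tan31.2° = 48.6 + 264.0 = 312.6 kN/m
FS = 312.6 / 83.3 = 3.752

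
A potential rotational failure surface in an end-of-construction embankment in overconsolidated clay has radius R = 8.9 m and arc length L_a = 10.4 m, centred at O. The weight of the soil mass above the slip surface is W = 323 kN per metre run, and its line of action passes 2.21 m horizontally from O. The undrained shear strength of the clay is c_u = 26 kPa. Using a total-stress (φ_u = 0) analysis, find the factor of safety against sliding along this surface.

FS = 3.37

Taking moments about the centre O, the resisting moment is provided by the undrained shear strength acting along the arc:
M_R = c_u·L_a·R = 26·10.40·8.9 = 2406.6 kN·m/m
M_D = W·d = 323·2.21 = 713.8 kN·m/m
FS = M_R / M_D = 2406.6 / 713.8 = 3.371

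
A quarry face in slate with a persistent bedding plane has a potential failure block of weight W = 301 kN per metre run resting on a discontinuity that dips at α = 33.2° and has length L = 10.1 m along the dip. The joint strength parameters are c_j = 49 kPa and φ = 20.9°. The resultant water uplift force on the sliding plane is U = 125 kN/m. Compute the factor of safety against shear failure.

FS = 3.30

Resolving the block weight along and normal to the plane and applying the Mohr–Coulomb strength on the joint:
N' = W cosα − U = 301·cos33.2° − 125 = 126.9 kN/m
Driving force T = W sinα = 301·sin33.2° = 164.8 kN/m
Resisting force R = c_j·L + N'·tanφ = 49·10.1 + 126.9·tan20.9° = 494.9 + 48.4 = 543.3 kN/m
FS = R / T = 543.3 / 164.8 = 3.297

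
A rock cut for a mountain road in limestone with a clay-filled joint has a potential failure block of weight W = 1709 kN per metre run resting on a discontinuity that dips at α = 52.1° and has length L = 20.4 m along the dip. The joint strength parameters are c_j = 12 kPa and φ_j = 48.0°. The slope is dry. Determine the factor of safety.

Resolving the block weight along and normal to the plane and applying the Mohr–Coulomb strength on the joint:
N' = W cosα = 1709·cos52.1° = 1049.8 kN/m
Driving force T = W sinα = 1709·sin52.1° = 1348.5 kN/m
Resisting force R = c_j·L + N'·tanφ_j = 12·20.4 + 1049.8·tan48.0° = 244.8 + 1165.9 = 1410.7 kN/m
FS = R / T = 1410.7 / 1348.5 = 1.046

FS = 1.05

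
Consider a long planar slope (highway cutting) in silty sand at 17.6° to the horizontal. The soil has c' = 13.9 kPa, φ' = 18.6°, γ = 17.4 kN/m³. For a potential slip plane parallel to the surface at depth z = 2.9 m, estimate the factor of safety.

FS = 2.02

For an infinite slope with a slip plane parallel to the surface (no pore pressure): FS = [c' + γz cos²β tanφ'] / [γz sinβ cosβ].
γz = 17.4·2.9 = 50.46 kN/m²
Numerator = 13.9 + 50.46·cos²17.6°·tan18.6° = 13.9 + 50.46·0.9086·0.3365 = 29.329 kPa
Denominator = 50.46·sin17.6°·cos17.6° = 50.46·0.3024·0.9532 = 14.543 kPa
FS = 29.329 / 14.543 = 2.017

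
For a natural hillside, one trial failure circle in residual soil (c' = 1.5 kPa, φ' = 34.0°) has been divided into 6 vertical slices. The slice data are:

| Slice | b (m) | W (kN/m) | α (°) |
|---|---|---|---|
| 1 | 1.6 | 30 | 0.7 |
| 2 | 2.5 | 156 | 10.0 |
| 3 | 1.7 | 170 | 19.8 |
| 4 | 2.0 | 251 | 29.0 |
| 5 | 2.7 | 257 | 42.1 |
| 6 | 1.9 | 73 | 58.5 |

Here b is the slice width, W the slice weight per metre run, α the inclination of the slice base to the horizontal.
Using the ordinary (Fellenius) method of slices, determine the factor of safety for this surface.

Ordinary method of slices: FS = Σ[c'·Δl_i + (W_i cosα_i)·tanφ'] / Σ W_i sinα_i, with Δl_i = b_i / cosα_i.
Slice 1: Δl = 1.6/cos0.7° = 1.600 m; N'_1 = 30·cos0.7° = 30.0; c'Δl = 2.40; W sinα = 0.4
Slice 2: Δl = 2.5/cos10.0° = 2.539 m; N'_2 = 156·cos10.0° = 153.6; c'Δl = 3.81; W sinα = 27.1
Slice 3: Δl = 1.7/cos19.8° = 1.807 m; N'_3 = 170·cos19.8° = 159.9; c'Δl = 2.71; W sinα = 57.6
Slice 4: Δl = 2.0/cos29.0° = 2.287 m; N'_4 = 251·cos29.0° = 219.5; c'Δl = 3.43; W sinα = 121.7
Slice 5: Δl = 2.7/cos42.1° = 3.639 m; N'_5 = 257·cos42.1° = 190.7; c'Δl = 5.46; W sinα = 172.3
Slice 6: Δl = 1.9/cos58.5° = 3.636 m; N'_6 = 73·cos58.5° = 38.1; c'Δl = 5.45; W sinα = 62.2
Σc'Δl = 23.3 kN/m; ΣN' = 791.9 kN/m; ΣW sinα = 441.3 kN/m
Resisting = 23.3 + 791.9·tan34.0° = 23.3 + 534.2 = 557.4 kN/m
FS = 557.4 / 441.3 = 1.263

FS = 1.26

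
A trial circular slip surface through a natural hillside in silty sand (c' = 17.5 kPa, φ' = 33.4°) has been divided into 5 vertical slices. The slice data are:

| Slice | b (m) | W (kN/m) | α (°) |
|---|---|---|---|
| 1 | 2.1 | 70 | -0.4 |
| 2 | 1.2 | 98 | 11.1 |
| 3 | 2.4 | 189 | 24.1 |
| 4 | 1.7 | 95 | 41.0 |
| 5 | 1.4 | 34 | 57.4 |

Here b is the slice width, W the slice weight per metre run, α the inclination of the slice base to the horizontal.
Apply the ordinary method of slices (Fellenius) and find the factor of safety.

Ordinary method of slices: FS = Σ[c'·Δl_i + (W_i cosα_i)·tanφ'] / Σ W_i sinα_i, with Δl_i = b_i / cosα_i.
Slice 1: Δl = 2.1/cos(-0.4°) = 2.100 m; N'_1 = 70·cos(-0.4°) = 70.0; c'Δl = 36.75; W sinα = -0.5
Slice 2: Δl = 1.2/cos11.1° = 1.223 m; N'_2 = 98·cos11.1° = 96.2; c'Δl = 21.40; W sinα = 18.9
Slice 3: Δl = 2.4/cos24.1° = 2.629 m; N'_3 = 189·cos24.1° = 172.5; c'Δl = 46.01; W sinα = 77.2
Slice 4: Δl = 1.7/cos41.0° = 2.253 m; N'_4 = 95·cos41.0° = 71.7; c'Δl = 39.42; W sinα = 62.3
Slice 5: Δl = 1.4/cos57.4° = 2.599 m; N'_5 = 34·cos57.4° = 18.3; c'Δl = 45.47; W sinα = 28.6
Σc'Δl = 189.1 kN/m; ΣN' = 428.7 kN/m; ΣW sinα = 186.5 kN/m
Resisting = 189.1 + 428.7·tan33.4° = 189.1 + 282.7 = 471.7 kN/m
FS = 471.7 / 186.5 = 2.529

FS = 2.53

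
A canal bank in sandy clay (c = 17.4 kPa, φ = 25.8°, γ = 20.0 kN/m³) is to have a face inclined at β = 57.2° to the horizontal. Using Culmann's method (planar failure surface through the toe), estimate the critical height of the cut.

Culmann's analysis gives the critical failure plane at α_cr = (β + φ)/2 = (57.2 + 25.8)/2 = 41.5°, and the critical height
H_c = (4c/γ) · sinβ cosφ / [1 − cos(β − φ)]
    = (4·17.4/20.0) · sin57.2°·cos25.8° / [1 − cos(31.4°)]
    = 3.480 · 0.8406·0.9003 / [1 − 0.8536]
    = 3.480 · 0.7568 / 0.1464
    = 17.98 m

H_c = 17.98 m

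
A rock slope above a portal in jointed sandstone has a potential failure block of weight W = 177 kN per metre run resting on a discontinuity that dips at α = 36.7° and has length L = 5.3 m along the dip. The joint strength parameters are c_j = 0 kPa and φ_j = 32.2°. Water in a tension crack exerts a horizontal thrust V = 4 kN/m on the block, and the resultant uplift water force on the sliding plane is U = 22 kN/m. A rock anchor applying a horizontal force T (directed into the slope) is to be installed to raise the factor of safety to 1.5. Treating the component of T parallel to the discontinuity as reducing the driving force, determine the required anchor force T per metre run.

T = 57 kN/m

Resolving forces along and normal to the sliding plane, with the horizontal anchor force T adding T·sinα to the effective normal force and T·cosα acting up the plane against the driving force:
FS = [c_jL + (W cosα − U − V sinα + T sinα) tanφ_j] / [W sinα + V cosα − T cosα]
Without the anchor: N' = 117.5 kN/m, driving T_d = 109.0 kN/m, resisting R = 0·5.3 + 117.5·tan32.2° = 74.0 kN/m, FS = 0.68.
Setting FS = 1.5 and solving for T:
1.5·(109.0 − T cos36.7°) = 74.0 + T sin36.7°·tan32.2°
T·(sin36.7°·tan32.2° + 1.5·cos36.7°) = 1.5·109.0 − 74.0
T·(0.5976·0.6297 + 1.5·0.8018) = 163.5 − 74.0 = 89.5
T·1.5790 = 89.5
T = 56.7 kN/m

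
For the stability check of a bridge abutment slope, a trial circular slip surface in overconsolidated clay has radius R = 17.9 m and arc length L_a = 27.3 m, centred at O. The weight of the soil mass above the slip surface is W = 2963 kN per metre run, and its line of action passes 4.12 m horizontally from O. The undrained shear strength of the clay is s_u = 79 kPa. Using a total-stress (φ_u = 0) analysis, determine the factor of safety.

FS = 3.16

Taking moments about the centre O, the resisting moment is provided by the undrained shear strength acting along the arc:
M_R = s_u·L_a·R = 79·27.30·17.9 = 38604.9 kN·m/m
M_D = W·d = 2963·4.12 = 12207.6 kN·m/m
FS = M_R / M_D = 38604.9 / 12207.6 = 3.162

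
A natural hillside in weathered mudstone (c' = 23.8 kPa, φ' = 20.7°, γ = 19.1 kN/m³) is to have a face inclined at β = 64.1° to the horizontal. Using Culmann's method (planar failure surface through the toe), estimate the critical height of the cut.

H_c = 15.34 m

Culmann's analysis gives the critical failure plane at α_cr = (β + φ')/2 = (64.1 + 20.7)/2 = 42.4°, and the critical height
H_c = (4c'/γ) · sinβ cosφ' / [1 − cos(β − φ')]
    = (4·23.8/19.1) · sin64.1°·cos20.7° / [1 − cos(43.4°)]
    = 4.984 · 0.8996·0.9354 / [1 − 0.7266]
    = 4.984 · 0.8415 / 0.2734
    = 15.34 m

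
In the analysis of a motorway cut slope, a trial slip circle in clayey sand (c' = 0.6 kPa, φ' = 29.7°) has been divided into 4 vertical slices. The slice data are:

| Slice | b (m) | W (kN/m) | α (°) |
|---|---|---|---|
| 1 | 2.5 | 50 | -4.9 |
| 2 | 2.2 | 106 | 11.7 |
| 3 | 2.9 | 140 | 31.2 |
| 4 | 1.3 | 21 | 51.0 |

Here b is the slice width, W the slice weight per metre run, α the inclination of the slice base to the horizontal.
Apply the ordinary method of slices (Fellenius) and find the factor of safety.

Ordinary method of slices: FS = Σ[c'·Δl_i + (W_i cosα_i)·tanφ'] / Σ W_i sinα_i, with Δl_i = b_i / cosα_i.
Slice 1: Δl = 2.5/cos(-4.9°) = 2.509 m; N'_1 = 50·cos(-4.9°) = 49.8; c'Δl = 1.51; W sinα = -4.3
Slice 2: Δl = 2.2/cos11.7° = 2.247 m; N'_2 = 106·cos11.7° = 103.8; c'Δl = 1.35; W sinα = 21.5
Slice 3: Δl = 2.9/cos31.2° = 3.390 m; N'_3 = 140·cos31.2° = 119.8; c'Δl = 2.03; W sinα = 72.5
Slice 4: Δl = 1.3/cos51.0° = 2.066 m; N'_4 = 21·cos51.0° = 13.2; c'Δl = 1.24; W sinα = 16.3
Σc'Δl = 6.1 kN/m; ΣN' = 286.6 kN/m; ΣW sinα = 106.1 kN/m
Resisting = 6.1 + 286.6·tan29.7° = 6.1 + 163.5 = 169.6 kN/m
FS = 169.6 / 106.1 = 1.599

FS = 1.60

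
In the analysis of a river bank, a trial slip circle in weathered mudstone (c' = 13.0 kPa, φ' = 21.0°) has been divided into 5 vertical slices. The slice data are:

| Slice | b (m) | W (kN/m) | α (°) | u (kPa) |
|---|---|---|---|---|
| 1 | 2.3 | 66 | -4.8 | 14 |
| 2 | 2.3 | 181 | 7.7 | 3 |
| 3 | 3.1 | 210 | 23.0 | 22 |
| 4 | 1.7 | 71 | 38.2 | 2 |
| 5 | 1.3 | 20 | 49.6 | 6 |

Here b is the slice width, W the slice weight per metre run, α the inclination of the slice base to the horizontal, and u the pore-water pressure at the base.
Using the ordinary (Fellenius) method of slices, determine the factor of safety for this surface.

FS = 1.90

Ordinary method of slices: FS = Σ[c'·Δl_i + (W_i cosα_i − u_i·Δl_i)·tanφ'] / Σ W_i sinα_i, with Δl_i = b_i / cosα_i.
Slice 1: Δl = 2.3/cos(-4.8°) = 2.308 m; N'_1 = 66·cos(-4.8°) − 14·2.308 = 33.5; c'Δl = 30.01; W sinα = -5.5
Slice 2: Δl = 2.3/cos7.7° = 2.321 m; N'_2 = 181·cos7.7° − 3·2.321 = 172.4; c'Δl = 30.17; W sinα = 24.3
Slice 3: Δl = 3.1/cos23.0° = 3.368 m; N'_3 = 210·cos23.0° − 22·3.368 = 119.2; c'Δl = 43.78; W sinα = 82.1
Slice 4: Δl = 1.7/cos38.2° = 2.163 m; N'_4 = 71·cos38.2° − 2·2.163 = 51.5; c'Δl = 28.12; W sinα = 43.9
Slice 5: Δl = 1.3/cos49.6° = 2.006 m; N'_5 = 20·cos49.6° − 6·2.006 = 0.9; c'Δl = 26.08; W sinα = 15.2
Σc'Δl = 158.2 kN/m; ΣN' = 377.5 kN/m; ΣW sinα = 159.9 kN/m
Resisting = 158.2 + 377.5·tan21.0° = 158.2 + 144.9 = 303.1 kN/m
FS = 303.1 / 159.9 = 1.895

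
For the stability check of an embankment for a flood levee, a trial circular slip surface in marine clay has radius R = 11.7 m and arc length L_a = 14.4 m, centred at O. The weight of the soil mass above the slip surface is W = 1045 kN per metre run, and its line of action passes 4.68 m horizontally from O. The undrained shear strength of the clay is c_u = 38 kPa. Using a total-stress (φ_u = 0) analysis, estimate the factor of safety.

Taking moments about the centre O, the resisting moment is provided by the undrained shear strength acting along the arc:
M_R = c_u·L_a·R = 38·14.40·11.7 = 6402.2 kN·m/m
M_D = W·d = 1045·4.68 = 4890.6 kN·m/m
FS = M_R / M_D = 6402.2 / 4890.6 = 1.309

FS = 1.31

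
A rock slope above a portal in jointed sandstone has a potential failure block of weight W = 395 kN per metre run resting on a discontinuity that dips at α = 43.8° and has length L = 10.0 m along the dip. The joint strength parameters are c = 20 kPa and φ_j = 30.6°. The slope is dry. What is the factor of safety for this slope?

Resolving the block weight along and normal to the plane and applying the Mohr–Coulomb strength on the joint:
N' = W cosα = 395·cos43.8° = 285.1 kN/m
Driving force T = W sinα = 395·sin43.8° = 273.4 kN/m
Resisting force R = c·L + N'·tanφ_j = 20·10.0 + 285.1·tan30.6° = 200.0 + 168.6 = 368.6 kN/m
FS = R / T = 368.6 / 273.4 = 1.348

FS = 1.35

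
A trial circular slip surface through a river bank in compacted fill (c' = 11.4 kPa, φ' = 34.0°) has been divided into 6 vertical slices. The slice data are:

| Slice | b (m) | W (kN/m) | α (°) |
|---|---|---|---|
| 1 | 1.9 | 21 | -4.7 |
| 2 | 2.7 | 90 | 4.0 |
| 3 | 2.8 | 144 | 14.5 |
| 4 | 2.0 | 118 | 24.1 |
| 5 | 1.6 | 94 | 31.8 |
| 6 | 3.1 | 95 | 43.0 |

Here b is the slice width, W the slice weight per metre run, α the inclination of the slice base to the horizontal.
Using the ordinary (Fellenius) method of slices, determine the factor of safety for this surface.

Ordinary method of slices: FS = Σ[c'·Δl_i + (W_i cosα_i)·tanφ'] / Σ W_i sinα_i, with Δl_i = b_i / cosα_i.
Slice 1: Δl = 1.9/cos(-4.7°) = 1.906 m; N'_1 = 21·cos(-4.7°) = 20.9; c'Δl = 21.73; W sinα = -1.7
Slice 2: Δl = 2.7/cos4.0° = 2.707 m; N'_2 = 90·cos4.0° = 89.8; c'Δl = 30.86; W sinα = 6.3
Slice 3: Δl = 2.8/cos14.5° = 2.892 m; N'_3 = 144·cos14.5° = 139.4; c'Δl = 32.97; W sinα = 36.1
Slice 4: Δl = 2.0/cos24.1° = 2.191 m; N'_4 = 118·cos24.1° = 107.7; c'Δl = 24.98; W sinα = 48.2
Slice 5: Δl = 1.6/cos31.8° = 1.883 m; N'_5 = 94·cos31.8° = 79.9; c'Δl = 21.46; W sinα = 49.5
Slice 6: Δl = 3.1/cos43.0° = 4.239 m; N'_6 = 95·cos43.0° = 69.5; c'Δl = 48.32; W sinα = 64.8
Σc'Δl = 180.3 kN/m; ΣN' = 507.2 kN/m; ΣW sinα = 203.1 kN/m
Resisting = 180.3 + 507.2·tan34.0° = 180.3 + 342.1 = 522.4 kN/m
FS = 522.4 / 203.1 = 2.572

FS = 2.57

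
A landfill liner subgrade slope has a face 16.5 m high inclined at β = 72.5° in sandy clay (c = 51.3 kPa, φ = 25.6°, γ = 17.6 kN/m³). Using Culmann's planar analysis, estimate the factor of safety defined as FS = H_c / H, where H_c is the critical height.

FS = 1.92

H_c = (4c/γ) · sinβ cosφ / [1 − cos(β − φ)]
    = (4·51.3/17.6) · sin72.5°·cos25.6° / [1 − cos46.9°]
    = 11.659 · 0.8601 / 0.3167 = 31.66 m
FS = H_c / H = 31.66 / 16.5 = 1.919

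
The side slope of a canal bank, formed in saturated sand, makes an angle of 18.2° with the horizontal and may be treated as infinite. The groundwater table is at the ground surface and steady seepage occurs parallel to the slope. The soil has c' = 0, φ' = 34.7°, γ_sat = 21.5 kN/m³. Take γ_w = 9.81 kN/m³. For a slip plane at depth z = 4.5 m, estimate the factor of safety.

FS = 1.15

With seepage parallel to the slope and the water table at the surface, the effective normal stress on the slip plane uses the buoyant unit weight γ' = γ_sat − γ_w while the driving shear stress uses γ_sat:
FS = [c' + γ' z cos²β tanφ'] / [γ_sat z sinβ cosβ]
(For c' = 0 this reduces to FS = (γ'/γ_sat)·tanφ'/tanβ.)
γ' = 21.5 − 9.81 = 11.69 kN/m³
Numerator = 0.0 + 11.69·4.5·cos²18.2°·tan34.7° = 0.0 + 11.69·4.5·0.9024·0.6924 = 32.872 kPa
Denominator = 21.5·4.5·sin18.2°·cos18.2° = 21.5·4.5·0.3123·0.9500 = 28.707 kPa
FS = 32.872 / 28.707 = 1.145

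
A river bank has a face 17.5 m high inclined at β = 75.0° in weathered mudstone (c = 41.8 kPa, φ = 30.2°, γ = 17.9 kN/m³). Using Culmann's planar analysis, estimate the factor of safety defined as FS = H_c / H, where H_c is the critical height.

H_c = (4c/γ) · sinβ cosφ / [1 − cos(β − φ)]
    = (4·41.8/17.9) · sin75.0°·cos30.2° / [1 − cos44.8°]
    = 9.341 · 0.8348 / 0.2904 = 26.85 m
FS = H_c / H = 26.85 / 17.5 = 1.534

FS = 1.53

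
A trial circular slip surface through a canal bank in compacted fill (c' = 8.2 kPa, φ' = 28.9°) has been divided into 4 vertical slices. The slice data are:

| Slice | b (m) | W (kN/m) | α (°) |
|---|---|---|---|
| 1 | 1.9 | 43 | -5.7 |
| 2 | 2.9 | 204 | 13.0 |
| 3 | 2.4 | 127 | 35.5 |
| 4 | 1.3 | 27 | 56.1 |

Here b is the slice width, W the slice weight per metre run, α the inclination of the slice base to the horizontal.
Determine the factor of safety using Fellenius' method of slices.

Ordinary method of slices: FS = Σ[c'·Δl_i + (W_i cosα_i)·tanφ'] / Σ W_i sinα_i, with Δl_i = b_i / cosα_i.
Slice 1: Δl = 1.9/cos(-5.7°) = 1.909 m; N'_1 = 43·cos(-5.7°) = 42.8; c'Δl = 15.66; W sinα = -4.3
Slice 2: Δl = 2.9/cos13.0° = 2.976 m; N'_2 = 204·cos13.0° = 198.8; c'Δl = 24.41; W sinα = 45.9
Slice 3: Δl = 2.4/cos35.5° = 2.948 m; N'_3 = 127·cos35.5° = 103.4; c'Δl = 24.17; W sinα = 73.7
Slice 4: Δl = 1.3/cos56.1° = 2.331 m; N'_4 = 27·cos56.1° = 15.1; c'Δl = 19.11; W sinα = 22.4
Σc'Δl = 83.3 kN/m; ΣN' = 360.0 kN/m; ΣW sinα = 137.8 kN/m
Resisting = 83.3 + 360.0·tan28.9° = 83.3 + 198.7 = 282.1 kN/m
FS = 282.1 / 137.8 = 2.047

FS = 2.05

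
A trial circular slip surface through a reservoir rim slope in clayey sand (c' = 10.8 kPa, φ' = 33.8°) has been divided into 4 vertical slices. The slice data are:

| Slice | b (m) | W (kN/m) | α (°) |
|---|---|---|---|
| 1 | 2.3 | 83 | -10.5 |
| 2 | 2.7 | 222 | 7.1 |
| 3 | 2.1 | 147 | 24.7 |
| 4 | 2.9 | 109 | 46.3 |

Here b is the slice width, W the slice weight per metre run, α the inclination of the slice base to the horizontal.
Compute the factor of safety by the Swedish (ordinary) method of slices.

Ordinary method of slices: FS = Σ[c'·Δl_i + (W_i cosα_i)·tanφ'] / Σ W_i sinα_i, with Δl_i = b_i / cosα_i.
Slice 1: Δl = 2.3/cos(-10.5°) = 2.339 m; N'_1 = 83·cos(-10.5°) = 81.6; c'Δl = 25.26; W sinα = -15.1
Slice 2: Δl = 2.7/cos7.1° = 2.721 m; N'_2 = 222·cos7.1° = 220.3; c'Δl = 29.39; W sinα = 27.4
Slice 3: Δl = 2.1/cos24.7° = 2.311 m; N'_3 = 147·cos24.7° = 133.6; c'Δl = 24.96; W sinα = 61.4
Slice 4: Δl = 2.9/cos46.3° = 4.198 m; N'_4 = 109·cos46.3° = 75.3; c'Δl = 45.33; W sinα = 78.8
Σc'Δl = 124.9 kN/m; ΣN' = 510.8 kN/m; ΣW sinα = 152.5 kN/m
Resisting = 124.9 + 510.8·tan33.8° = 124.9 + 341.9 = 466.9 kN/m
FS = 466.9 / 152.5 = 3.061

FS = 3.06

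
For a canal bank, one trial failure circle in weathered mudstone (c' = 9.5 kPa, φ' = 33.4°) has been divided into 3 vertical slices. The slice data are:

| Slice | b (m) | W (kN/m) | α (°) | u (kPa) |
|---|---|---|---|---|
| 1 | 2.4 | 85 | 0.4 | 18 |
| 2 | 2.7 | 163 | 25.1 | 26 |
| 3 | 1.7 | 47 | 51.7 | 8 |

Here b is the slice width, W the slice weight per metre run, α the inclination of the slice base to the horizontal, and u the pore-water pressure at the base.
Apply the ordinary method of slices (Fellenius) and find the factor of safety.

Ordinary method of slices: FS = Σ[c'·Δl_i + (W_i cosα_i − u_i·Δl_i)·tanφ'] / Σ W_i sinα_i, with Δl_i = b_i / cosα_i.
Slice 1: Δl = 2.4/cos0.4° = 2.400 m; N'_1 = 85·cos0.4° − 18·2.400 = 41.8; c'Δl = 22.80; W sinα = 0.6
Slice 2: Δl = 2.7/cos25.1° = 2.982 m; N'_2 = 163·cos25.1° − 26·2.982 = 70.1; c'Δl = 28.32; W sinα = 69.1
Slice 3: Δl = 1.7/cos51.7° = 2.743 m; N'_3 = 47·cos51.7° − 8·2.743 = 7.2; c'Δl = 26.06; W sinα = 36.9
Σc'Δl = 77.2 kN/m; ΣN' = 119.1 kN/m; ΣW sinα = 106.6 kN/m
Resisting = 77.2 + 119.1·tan33.4° = 77.2 + 78.5 = 155.7 kN/m
FS = 155.7 / 106.6 = 1.460

FS = 1.46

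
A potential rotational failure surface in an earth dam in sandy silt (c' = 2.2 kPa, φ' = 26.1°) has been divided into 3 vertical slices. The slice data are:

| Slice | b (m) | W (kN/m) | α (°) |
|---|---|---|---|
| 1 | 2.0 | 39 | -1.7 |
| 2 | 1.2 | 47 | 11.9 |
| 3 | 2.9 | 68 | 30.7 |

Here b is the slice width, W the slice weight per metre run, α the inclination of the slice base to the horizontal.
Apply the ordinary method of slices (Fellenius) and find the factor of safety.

FS = 1.96

Ordinary method of slices: FS = Σ[c'·Δl_i + (W_i cosα_i)·tanφ'] / Σ W_i sinα_i, with Δl_i = b_i / cosα_i.
Slice 1: Δl = 2.0/cos(-1.7°) = 2.001 m; N'_1 = 39·cos(-1.7°) = 39.0; c'Δl = 4.40; W sinα = -1.2
Slice 2: Δl = 1.2/cos11.9° = 1.226 m; N'_2 = 47·cos11.9° = 46.0; c'Δl = 2.70; W sinα = 9.7
Slice 3: Δl = 2.9/cos30.7° = 3.373 m; N'_3 = 68·cos30.7° = 58.5; c'Δl = 7.42; W sinα = 34.7
Σc'Δl = 14.5 kN/m; ΣN' = 143.4 kN/m; ΣW sinα = 43.3 kN/m
Resisting = 14.5 + 143.4·tan26.1° = 14.5 + 70.3 = 84.8 kN/m
FS = 84.8 / 43.3 = 1.960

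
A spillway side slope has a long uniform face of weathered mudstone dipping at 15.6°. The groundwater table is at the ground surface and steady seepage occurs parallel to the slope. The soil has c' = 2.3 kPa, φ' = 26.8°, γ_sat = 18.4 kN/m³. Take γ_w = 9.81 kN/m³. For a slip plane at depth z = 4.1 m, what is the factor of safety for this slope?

With seepage parallel to the slope and the water table at the surface, the effective normal stress on the slip plane uses the buoyant unit weight γ' = γ_sat − γ_w while the driving shear stress uses γ_sat:
FS = [c' + γ' z cos²β tanφ'] / [γ_sat z sinβ cosβ]
γ' = 18.4 − 9.81 = 8.59 kN/m³
Numerator = 2.3 + 8.59·4.1·cos²15.6°·tan26.8° = 2.3 + 8.59·4.1·0.9277·0.5051 = 18.804 kPa
Denominator = 18.4·4.1·sin15.6°·cos15.6° = 18.4·4.1·0.2689·0.9632 = 19.540 kPa
FS = 18.804 / 19.540 = 0.962

FS = 0.96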